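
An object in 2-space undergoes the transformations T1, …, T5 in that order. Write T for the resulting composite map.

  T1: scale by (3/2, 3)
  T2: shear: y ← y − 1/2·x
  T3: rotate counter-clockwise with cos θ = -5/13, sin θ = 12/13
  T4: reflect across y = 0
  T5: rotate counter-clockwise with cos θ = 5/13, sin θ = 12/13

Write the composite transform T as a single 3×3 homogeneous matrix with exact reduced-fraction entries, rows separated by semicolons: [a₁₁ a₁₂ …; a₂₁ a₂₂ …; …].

T = [537/338 -360/169 0; -363/676 -357/169 0; 0 0 1]

T1 = [3/2 0 0; 0 3 0; 0 0 1]
T2·T1 = [3/2 0 0; -3/4 3 0; 0 0 1]
T3·…·T1 = [3/26 -36/13 0; 87/52 -15/13 0; 0 0 1]
T4·…·T1 = [3/26 -36/13 0; -87/52 15/13 0; 0 0 1]
T5·…·T1 = [537/338 -360/169 0; -363/676 -357/169 0; 0 0 1]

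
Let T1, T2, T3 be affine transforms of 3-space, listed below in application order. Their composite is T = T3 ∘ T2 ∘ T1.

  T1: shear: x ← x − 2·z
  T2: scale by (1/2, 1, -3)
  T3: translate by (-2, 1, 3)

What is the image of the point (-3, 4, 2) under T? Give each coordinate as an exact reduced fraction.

T(p) = (-11/2, 5, -3)

T1 shear: x ← x − 2·z: (-3, 4, 2) → (-7, 4, 2)
T2 scale by (1/2, 1, -3): (-7, 4, 2) → (-7/2, 4, -6)
T3 translate by (-2, 1, 3): (-7/2, 4, -6) → (-11/2, 5, -3)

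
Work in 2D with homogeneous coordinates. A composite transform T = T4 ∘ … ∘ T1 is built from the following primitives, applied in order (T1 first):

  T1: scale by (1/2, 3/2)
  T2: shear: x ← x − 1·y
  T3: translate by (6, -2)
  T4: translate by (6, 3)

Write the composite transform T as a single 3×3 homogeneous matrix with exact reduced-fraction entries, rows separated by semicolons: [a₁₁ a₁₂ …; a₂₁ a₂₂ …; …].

T = [1/2 -3/2 12; 0 3/2 1; 0 0 1]

T1 = [1/2 0 0; 0 3/2 0; 0 0 1]
T2·T1 = [1/2 -3/2 0; 0 3/2 0; 0 0 1]
T3·…·T1 = [1/2 -3/2 6; 0 3/2 -2; 0 0 1]
T4·…·T1 = [1/2 -3/2 12; 0 3/2 1; 0 0 1]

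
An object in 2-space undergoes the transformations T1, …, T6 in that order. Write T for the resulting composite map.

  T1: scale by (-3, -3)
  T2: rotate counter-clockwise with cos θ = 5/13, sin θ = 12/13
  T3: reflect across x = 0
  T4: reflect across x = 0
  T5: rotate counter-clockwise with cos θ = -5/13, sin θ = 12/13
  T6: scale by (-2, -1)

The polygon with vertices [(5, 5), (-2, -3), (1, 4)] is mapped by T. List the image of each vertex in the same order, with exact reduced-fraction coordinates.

T1 scale by (-3, -3): (5, 5) → (-15, -15); (-2, -3) → (6, 9); (1, 4) → (-3, -12)
T2 rotate counter-clockwise with cos θ = 5/13, sin θ = 12/13: (-15, -15) → (105/13, -255/13); (6, 9) → (-6, 9); (-3, -12) → (129/13, -96/13)
T3 reflect across x = 0: (105/13, -255/13) → (-105/13, -255/13); (-6, 9) → (6, 9); (129/13, -96/13) → (-129/13, -96/13)
T4 reflect across x = 0: (-105/13, -255/13) → (105/13, -255/13); (6, 9) → (-6, 9); (-129/13, -96/13) → (129/13, -96/13)
T5 rotate counter-clockwise with cos θ = -5/13, sin θ = 12/13: (105/13, -255/13) → (15, 15); (-6, 9) → (-6, -9); (129/13, -96/13) → (3, 12)
T6 scale by (-2, -1): (15, 15) → (-30, -15); (-6, -9) → (12, 9); (3, 12) → (-6, -12)

image vertices: (-30, -15), (12, 9), (-6, -12)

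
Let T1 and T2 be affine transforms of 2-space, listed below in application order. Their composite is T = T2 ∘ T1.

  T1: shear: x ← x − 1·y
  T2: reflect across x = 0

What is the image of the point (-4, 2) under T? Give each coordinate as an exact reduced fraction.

T1 shear: x ← x − 1·y: (-4, 2) → (-6, 2)
T2 reflect across x = 0: (-6, 2) → (6, 2)

T(p) = (6, 2)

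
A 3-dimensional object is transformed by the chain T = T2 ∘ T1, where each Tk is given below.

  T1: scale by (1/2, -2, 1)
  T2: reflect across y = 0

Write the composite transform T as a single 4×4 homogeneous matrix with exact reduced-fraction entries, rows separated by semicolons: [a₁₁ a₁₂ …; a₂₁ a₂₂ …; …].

T1 = [1/2 0 0 0; 0 -2 0 0; 0 0 1 0; 0 0 0 1]
T2·T1 = [1/2 0 0 0; 0 2 0 0; 0 0 1 0; 0 0 0 1]

T = [1/2 0 0 0; 0 2 0 0; 0 0 1 0; 0 0 0 1]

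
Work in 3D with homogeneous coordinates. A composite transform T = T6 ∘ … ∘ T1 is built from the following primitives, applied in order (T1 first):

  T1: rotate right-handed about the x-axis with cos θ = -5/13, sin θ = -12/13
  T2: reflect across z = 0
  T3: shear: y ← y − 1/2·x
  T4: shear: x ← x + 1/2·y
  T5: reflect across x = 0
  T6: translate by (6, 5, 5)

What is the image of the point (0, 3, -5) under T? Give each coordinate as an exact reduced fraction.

T1 rotate right-handed about the x-axis with cos θ = -5/13, sin θ = -12/13: (0, 3, -5) → (0, -75/13, -11/13)
T2 reflect across z = 0: (0, -75/13, -11/13) → (0, -75/13, 11/13)
T3 shear: y ← y − 1/2·x: (0, -75/13, 11/13) → (0, -75/13, 11/13)
T4 shear: x ← x + 1/2·y: (0, -75/13, 11/13) → (-75/26, -75/13, 11/13)
T5 reflect across x = 0: (-75/26, -75/13, 11/13) → (75/26, -75/13, 11/13)
T6 translate by (6, 5, 5): (75/26, -75/13, 11/13) → (231/26, -10/13, 76/13)

T(p) = (231/26, -10/13, 76/13)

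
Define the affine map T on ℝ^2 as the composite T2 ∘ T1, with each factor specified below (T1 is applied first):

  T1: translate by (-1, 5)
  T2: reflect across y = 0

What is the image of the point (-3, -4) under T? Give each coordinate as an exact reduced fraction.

T1 translate by (-1, 5): (-3, -4) → (-4, 1)
T2 reflect across y = 0: (-4, 1) → (-4, -1)

T(p) = (-4, -1)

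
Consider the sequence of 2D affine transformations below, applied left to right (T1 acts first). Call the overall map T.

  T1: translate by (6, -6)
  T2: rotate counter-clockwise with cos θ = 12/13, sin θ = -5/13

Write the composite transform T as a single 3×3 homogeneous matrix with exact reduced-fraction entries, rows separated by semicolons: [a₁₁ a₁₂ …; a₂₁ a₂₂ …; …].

T1 = [1 0 6; 0 1 -6; 0 0 1]
T2·T1 = [12/13 5/13 42/13; -5/13 12/13 -102/13; 0 0 1]

T = [12/13 5/13 42/13; -5/13 12/13 -102/13; 0 0 1]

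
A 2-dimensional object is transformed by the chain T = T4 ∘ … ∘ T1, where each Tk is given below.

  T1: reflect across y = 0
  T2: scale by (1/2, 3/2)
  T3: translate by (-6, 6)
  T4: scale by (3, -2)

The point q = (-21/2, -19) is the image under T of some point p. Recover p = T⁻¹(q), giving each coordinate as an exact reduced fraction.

p = (5, -7/3)

T1 = [1 0 0; 0 -1 0; 0 0 1]
T2·T1 = [1/2 0 0; 0 -3/2 0; 0 0 1]
T3·…·T1 = [1/2 0 -6; 0 -3/2 6; 0 0 1]
T4·…·T1 = [3/2 0 -18; 0 3 -12; 0 0 1]
det M = 9/2; M⁻¹ = [2/3 0 12; 0 1/3 4; 0 0 1]
M⁻¹ · (-21/2, -19)ᵀ = (5, -7/3)ᵀ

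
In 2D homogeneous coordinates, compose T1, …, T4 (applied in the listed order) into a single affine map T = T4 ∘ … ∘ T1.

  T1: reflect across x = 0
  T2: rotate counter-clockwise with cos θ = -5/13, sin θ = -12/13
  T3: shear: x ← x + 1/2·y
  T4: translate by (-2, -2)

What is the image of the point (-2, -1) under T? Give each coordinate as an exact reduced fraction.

T(p) = (-115/26, -45/13)

T1 reflect across x = 0: (-2, -1) → (2, -1)
T2 rotate counter-clockwise with cos θ = -5/13, sin θ = -12/13: (2, -1) → (-22/13, -19/13)
T3 shear: x ← x + 1/2·y: (-22/13, -19/13) → (-63/26, -19/13)
T4 translate by (-2, -2): (-63/26, -19/13) → (-115/26, -45/13)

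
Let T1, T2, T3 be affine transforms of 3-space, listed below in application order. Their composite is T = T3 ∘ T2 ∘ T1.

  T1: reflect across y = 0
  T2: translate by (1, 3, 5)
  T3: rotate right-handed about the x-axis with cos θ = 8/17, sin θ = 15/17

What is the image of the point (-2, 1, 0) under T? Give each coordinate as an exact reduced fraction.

T(p) = (-1, -59/17, 70/17)

T1 reflect across y = 0: (-2, 1, 0) → (-2, -1, 0)
T2 translate by (1, 3, 5): (-2, -1, 0) → (-1, 2, 5)
T3 rotate right-handed about the x-axis with cos θ = 8/17, sin θ = 15/17: (-1, 2, 5) → (-1, -59/17, 70/17)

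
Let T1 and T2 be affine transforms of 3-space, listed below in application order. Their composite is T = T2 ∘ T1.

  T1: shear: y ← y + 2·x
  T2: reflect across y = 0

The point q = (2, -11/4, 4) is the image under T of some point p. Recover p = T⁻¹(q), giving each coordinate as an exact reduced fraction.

T1 = [1 0 0 0; 2 1 0 0; 0 0 1 0; 0 0 0 1]
T2·T1 = [1 0 0 0; -2 -1 0 0; 0 0 1 0; 0 0 0 1]
det M = -1; M⁻¹ = [1 0 0 0; -2 -1 0 0; 0 0 1 0; 0 0 0 1]
M⁻¹ · (2, -11/4, 4)ᵀ = (2, -5/4, 4)ᵀ

p = (2, -5/4, 4)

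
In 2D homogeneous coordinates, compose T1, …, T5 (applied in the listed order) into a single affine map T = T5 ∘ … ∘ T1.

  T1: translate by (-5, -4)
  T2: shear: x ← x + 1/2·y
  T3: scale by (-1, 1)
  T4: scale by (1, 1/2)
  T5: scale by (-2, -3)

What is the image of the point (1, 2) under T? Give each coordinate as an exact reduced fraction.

T(p) = (-10, 3)

T1 translate by (-5, -4): (1, 2) → (-4, -2)
T2 shear: x ← x + 1/2·y: (-4, -2) → (-5, -2)
T3 scale by (-1, 1): (-5, -2) → (5, -2)
T4 scale by (1, 1/2): (5, -2) → (5, -1)
T5 scale by (-2, -3): (5, -1) → (-10, 3)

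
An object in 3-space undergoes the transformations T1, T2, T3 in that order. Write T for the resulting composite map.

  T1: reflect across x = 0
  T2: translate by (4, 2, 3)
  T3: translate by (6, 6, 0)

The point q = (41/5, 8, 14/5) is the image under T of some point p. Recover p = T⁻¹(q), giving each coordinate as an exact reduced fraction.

p = (9/5, 0, -1/5)

T1 = [-1 0 0 0; 0 1 0 0; 0 0 1 0; 0 0 0 1]
T2·T1 = [-1 0 0 4; 0 1 0 2; 0 0 1 3; 0 0 0 1]
T3·…·T1 = [-1 0 0 10; 0 1 0 8; 0 0 1 3; 0 0 0 1]
det M = -1; M⁻¹ = [-1 0 0 10; 0 1 0 -8; 0 0 1 -3; 0 0 0 1]
M⁻¹ · (41/5, 8, 14/5)ᵀ = (9/5, 0, -1/5)ᵀ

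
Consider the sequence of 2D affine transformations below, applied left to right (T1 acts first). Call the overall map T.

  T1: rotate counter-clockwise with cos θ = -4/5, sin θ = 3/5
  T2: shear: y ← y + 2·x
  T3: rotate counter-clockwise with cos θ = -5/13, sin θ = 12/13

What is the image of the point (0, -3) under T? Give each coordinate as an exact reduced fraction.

T1 rotate counter-clockwise with cos θ = -4/5, sin θ = 3/5: (0, -3) → (9/5, 12/5)
T2 shear: y ← y + 2·x: (9/5, 12/5) → (9/5, 6)
T3 rotate counter-clockwise with cos θ = -5/13, sin θ = 12/13: (9/5, 6) → (-81/13, -42/65)

T(p) = (-81/13, -42/65)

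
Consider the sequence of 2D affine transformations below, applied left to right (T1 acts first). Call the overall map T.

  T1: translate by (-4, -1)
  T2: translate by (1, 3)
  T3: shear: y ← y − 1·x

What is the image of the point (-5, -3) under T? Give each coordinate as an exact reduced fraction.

T1 translate by (-4, -1): (-5, -3) → (-9, -4)
T2 translate by (1, 3): (-9, -4) → (-8, -1)
T3 shear: y ← y − 1·x: (-8, -1) → (-8, 7)

T(p) = (-8, 7)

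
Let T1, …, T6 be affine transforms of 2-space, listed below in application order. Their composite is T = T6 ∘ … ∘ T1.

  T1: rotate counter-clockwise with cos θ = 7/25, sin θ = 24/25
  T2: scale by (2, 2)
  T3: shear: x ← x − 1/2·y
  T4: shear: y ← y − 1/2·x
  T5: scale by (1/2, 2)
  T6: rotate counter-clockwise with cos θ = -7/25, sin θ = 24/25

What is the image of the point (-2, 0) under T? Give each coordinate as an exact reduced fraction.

T(p) = (5018/625, 1724/625)

T1 rotate counter-clockwise with cos θ = 7/25, sin θ = 24/25: (-2, 0) → (-14/25, -48/25)
T2 scale by (2, 2): (-14/25, -48/25) → (-28/25, -96/25)
T3 shear: x ← x − 1/2·y: (-28/25, -96/25) → (4/5, -96/25)
T4 shear: y ← y − 1/2·x: (4/5, -96/25) → (4/5, -106/25)
T5 scale by (1/2, 2): (4/5, -106/25) → (2/5, -212/25)
T6 rotate counter-clockwise with cos θ = -7/25, sin θ = 24/25: (2/5, -212/25) → (5018/625, 1724/625)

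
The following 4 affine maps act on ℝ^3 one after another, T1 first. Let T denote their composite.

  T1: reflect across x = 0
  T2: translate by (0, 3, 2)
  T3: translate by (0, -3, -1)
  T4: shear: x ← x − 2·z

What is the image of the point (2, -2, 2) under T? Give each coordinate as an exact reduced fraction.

T1 reflect across x = 0: (2, -2, 2) → (-2, -2, 2)
T2 translate by (0, 3, 2): (-2, -2, 2) → (-2, 1, 4)
T3 translate by (0, -3, -1): (-2, 1, 4) → (-2, -2, 3)
T4 shear: x ← x − 2·z: (-2, -2, 3) → (-8, -2, 3)

T(p) = (-8, -2, 3)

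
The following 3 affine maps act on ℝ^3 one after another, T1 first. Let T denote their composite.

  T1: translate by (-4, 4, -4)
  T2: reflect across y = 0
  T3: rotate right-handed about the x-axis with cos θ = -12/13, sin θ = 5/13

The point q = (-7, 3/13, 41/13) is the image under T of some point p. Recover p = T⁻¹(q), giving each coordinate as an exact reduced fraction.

T1 = [1 0 0 -4; 0 1 0 4; 0 0 1 -4; 0 0 0 1]
T2·T1 = [1 0 0 -4; 0 -1 0 -4; 0 0 1 -4; 0 0 0 1]
T3·…·T1 = [1 0 0 -4; 0 12/13 -5/13 68/13; 0 -5/13 -12/13 28/13; 0 0 0 1]
det M = -1; M⁻¹ = [1 0 0 4; 0 12/13 -5/13 -4; 0 -5/13 -12/13 4; 0 0 0 1]
M⁻¹ · (-7, 3/13, 41/13)ᵀ = (-3, -5, 1)ᵀ

p = (-3, -5, 1)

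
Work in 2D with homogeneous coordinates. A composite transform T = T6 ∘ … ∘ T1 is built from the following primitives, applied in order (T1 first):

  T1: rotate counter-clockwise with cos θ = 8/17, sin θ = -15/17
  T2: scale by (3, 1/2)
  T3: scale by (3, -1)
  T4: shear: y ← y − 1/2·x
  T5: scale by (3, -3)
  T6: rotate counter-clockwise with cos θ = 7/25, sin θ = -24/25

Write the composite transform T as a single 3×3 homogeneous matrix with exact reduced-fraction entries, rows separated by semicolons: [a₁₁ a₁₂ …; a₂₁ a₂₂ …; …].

T1 = [8/17 15/17 0; -15/17 8/17 0; 0 0 1]
T2·T1 = [24/17 45/17 0; -15/34 4/17 0; 0 0 1]
T3·…·T1 = [72/17 135/17 0; 15/34 -4/17 0; 0 0 1]
T4·…·T1 = [72/17 135/17 0; -57/34 -143/34 0; 0 0 1]
T5·…·T1 = [216/17 405/17 0; 171/34 429/34 0; 0 0 1]
T6·…·T1 = [3564/425 7983/425 0; -9171/850 -16437/850 0; 0 0 1]

T = [3564/425 7983/425 0; -9171/850 -16437/850 0; 0 0 1]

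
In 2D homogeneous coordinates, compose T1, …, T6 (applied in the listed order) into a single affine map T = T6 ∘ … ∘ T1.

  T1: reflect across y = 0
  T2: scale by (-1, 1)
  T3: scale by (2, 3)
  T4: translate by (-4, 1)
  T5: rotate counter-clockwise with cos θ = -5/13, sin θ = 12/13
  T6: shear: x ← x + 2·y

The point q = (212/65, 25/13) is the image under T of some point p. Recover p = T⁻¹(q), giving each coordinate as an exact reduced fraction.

T1 = [1 0 0; 0 -1 0; 0 0 1]
T2·T1 = [-1 0 0; 0 -1 0; 0 0 1]
T3·…·T1 = [-2 0 0; 0 -3 0; 0 0 1]
T4·…·T1 = [-2 0 -4; 0 -3 1; 0 0 1]
T5·…·T1 = [10/13 36/13 8/13; -24/13 15/13 -53/13; 0 0 1]
T6·…·T1 = [-38/13 66/13 -98/13; -24/13 15/13 -53/13; 0 0 1]
det M = 6; M⁻¹ = [5/26 -11/13 -2; 4/13 -19/39 1/3; 0 0 1]
M⁻¹ · (212/65, 25/13)ᵀ = (-3, 2/5)ᵀ

p = (-3, 2/5)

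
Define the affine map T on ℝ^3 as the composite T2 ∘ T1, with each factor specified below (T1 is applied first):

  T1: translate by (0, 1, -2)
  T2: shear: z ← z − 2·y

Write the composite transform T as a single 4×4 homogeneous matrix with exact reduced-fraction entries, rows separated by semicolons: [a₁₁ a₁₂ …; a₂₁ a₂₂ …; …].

T = [1 0 0 0; 0 1 0 1; 0 -2 1 -4; 0 0 0 1]

T1 = [1 0 0 0; 0 1 0 1; 0 0 1 -2; 0 0 0 1]
T2·T1 = [1 0 0 0; 0 1 0 1; 0 -2 1 -4; 0 0 0 1]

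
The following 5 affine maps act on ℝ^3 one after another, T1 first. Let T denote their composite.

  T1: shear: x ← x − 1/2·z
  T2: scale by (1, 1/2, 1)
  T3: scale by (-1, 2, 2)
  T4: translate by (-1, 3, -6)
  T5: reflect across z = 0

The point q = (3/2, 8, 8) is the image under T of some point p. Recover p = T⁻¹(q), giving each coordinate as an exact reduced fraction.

T1 = [1 0 -1/2 0; 0 1 0 0; 0 0 1 0; 0 0 0 1]
T2·T1 = [1 0 -1/2 0; 0 1/2 0 0; 0 0 1 0; 0 0 0 1]
T3·…·T1 = [-1 0 1/2 0; 0 1 0 0; 0 0 2 0; 0 0 0 1]
T4·…·T1 = [-1 0 1/2 -1; 0 1 0 3; 0 0 2 -6; 0 0 0 1]
T5·…·T1 = [-1 0 1/2 -1; 0 1 0 3; 0 0 -2 6; 0 0 0 1]
det M = 2; M⁻¹ = [-1 0 -1/4 1/2; 0 1 0 -3; 0 0 -1/2 3; 0 0 0 1]
M⁻¹ · (3/2, 8, 8)ᵀ = (-3, 5, -1)ᵀ

p = (-3, 5, -1)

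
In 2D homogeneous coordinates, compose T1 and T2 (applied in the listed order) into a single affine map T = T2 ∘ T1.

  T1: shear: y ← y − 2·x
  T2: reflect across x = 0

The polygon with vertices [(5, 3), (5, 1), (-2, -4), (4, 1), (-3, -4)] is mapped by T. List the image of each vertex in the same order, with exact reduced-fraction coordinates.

image vertices: (-5, -7), (-5, -9), (2, 0), (-4, -7), (3, 2)

T1 shear: y ← y − 2·x: (5, 3) → (5, -7); (5, 1) → (5, -9); (-2, -4) → (-2, 0); (4, 1) → (4, -7); (-3, -4) → (-3, 2)
T2 reflect across x = 0: (5, -7) → (-5, -7); (5, -9) → (-5, -9); (-2, 0) → (2, 0); (4, -7) → (-4, -7); (-3, 2) → (3, 2)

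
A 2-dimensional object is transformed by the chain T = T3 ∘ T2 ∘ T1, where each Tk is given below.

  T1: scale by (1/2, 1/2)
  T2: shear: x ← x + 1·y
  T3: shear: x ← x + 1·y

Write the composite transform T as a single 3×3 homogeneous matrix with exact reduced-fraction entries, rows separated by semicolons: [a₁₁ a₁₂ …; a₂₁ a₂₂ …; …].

T = [1/2 1 0; 0 1/2 0; 0 0 1]

T1 = [1/2 0 0; 0 1/2 0; 0 0 1]
T2·T1 = [1/2 1/2 0; 0 1/2 0; 0 0 1]
T3·…·T1 = [1/2 1 0; 0 1/2 0; 0 0 1]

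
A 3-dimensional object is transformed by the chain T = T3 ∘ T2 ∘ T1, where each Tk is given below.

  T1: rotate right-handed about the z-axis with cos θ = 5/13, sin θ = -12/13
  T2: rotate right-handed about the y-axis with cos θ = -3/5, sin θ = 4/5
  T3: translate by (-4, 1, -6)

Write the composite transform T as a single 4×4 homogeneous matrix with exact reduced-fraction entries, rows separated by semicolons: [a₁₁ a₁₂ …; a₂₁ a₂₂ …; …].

T1 = [5/13 12/13 0 0; -12/13 5/13 0 0; 0 0 1 0; 0 0 0 1]
T2·T1 = [-3/13 -36/65 4/5 0; -12/13 5/13 0 0; -4/13 -48/65 -3/5 0; 0 0 0 1]
T3·…·T1 = [-3/13 -36/65 4/5 -4; -12/13 5/13 0 1; -4/13 -48/65 -3/5 -6; 0 0 0 1]

T = [-3/13 -36/65 4/5 -4; -12/13 5/13 0 1; -4/13 -48/65 -3/5 -6; 0 0 0 1]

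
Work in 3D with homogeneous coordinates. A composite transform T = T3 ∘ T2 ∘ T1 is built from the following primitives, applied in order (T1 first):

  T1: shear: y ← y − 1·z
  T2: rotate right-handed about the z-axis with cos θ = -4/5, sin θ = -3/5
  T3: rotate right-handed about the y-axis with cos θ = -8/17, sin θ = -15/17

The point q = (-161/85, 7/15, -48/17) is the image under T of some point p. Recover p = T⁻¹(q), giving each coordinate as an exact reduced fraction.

p = (1, 5/3, 3)

T1 = [1 0 0 0; 0 1 -1 0; 0 0 1 0; 0 0 0 1]
T2·T1 = [-4/5 3/5 -3/5 0; -3/5 -4/5 4/5 0; 0 0 1 0; 0 0 0 1]
T3·…·T1 = [32/85 -24/85 -3/5 0; -3/5 -4/5 4/5 0; -12/17 9/17 -1 0; 0 0 0 1]
det M = 1; M⁻¹ = [32/85 -3/5 -12/17 0; -99/85 -4/5 1/17 0; -15/17 0 -8/17 0; 0 0 0 1]
M⁻¹ · (-161/85, 7/15, -48/17)ᵀ = (1, 5/3, 3)ᵀ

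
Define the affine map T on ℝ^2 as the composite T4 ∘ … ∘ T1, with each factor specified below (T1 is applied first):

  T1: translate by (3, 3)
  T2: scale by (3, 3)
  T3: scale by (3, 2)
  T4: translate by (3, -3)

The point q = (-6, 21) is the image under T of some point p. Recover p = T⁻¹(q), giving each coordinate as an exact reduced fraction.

T1 = [1 0 3; 0 1 3; 0 0 1]
T2·T1 = [3 0 9; 0 3 9; 0 0 1]
T3·…·T1 = [9 0 27; 0 6 18; 0 0 1]
T4·…·T1 = [9 0 30; 0 6 15; 0 0 1]
det M = 54; M⁻¹ = [1/9 0 -10/3; 0 1/6 -5/2; 0 0 1]
M⁻¹ · (-6, 21)ᵀ = (-4, 1)ᵀ

p = (-4, 1)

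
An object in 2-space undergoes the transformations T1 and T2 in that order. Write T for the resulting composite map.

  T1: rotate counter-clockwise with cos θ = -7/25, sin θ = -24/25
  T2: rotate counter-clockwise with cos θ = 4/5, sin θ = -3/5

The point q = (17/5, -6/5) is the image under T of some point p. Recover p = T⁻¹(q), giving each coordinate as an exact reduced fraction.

p = (-2, 3)

T1 = [-7/25 24/25 0; -24/25 -7/25 0; 0 0 1]
T2·T1 = [-4/5 3/5 0; -3/5 -4/5 0; 0 0 1]
det M = 1; M⁻¹ = [-4/5 -3/5 0; 3/5 -4/5 0; 0 0 1]
M⁻¹ · (17/5, -6/5)ᵀ = (-2, 3)ᵀ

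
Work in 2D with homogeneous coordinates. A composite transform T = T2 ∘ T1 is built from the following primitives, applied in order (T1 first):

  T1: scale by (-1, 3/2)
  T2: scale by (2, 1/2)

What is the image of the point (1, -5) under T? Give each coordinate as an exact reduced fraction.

T(p) = (-2, -15/4)

T1 scale by (-1, 3/2): (1, -5) → (-1, -15/2)
T2 scale by (2, 1/2): (-1, -15/2) → (-2, -15/4)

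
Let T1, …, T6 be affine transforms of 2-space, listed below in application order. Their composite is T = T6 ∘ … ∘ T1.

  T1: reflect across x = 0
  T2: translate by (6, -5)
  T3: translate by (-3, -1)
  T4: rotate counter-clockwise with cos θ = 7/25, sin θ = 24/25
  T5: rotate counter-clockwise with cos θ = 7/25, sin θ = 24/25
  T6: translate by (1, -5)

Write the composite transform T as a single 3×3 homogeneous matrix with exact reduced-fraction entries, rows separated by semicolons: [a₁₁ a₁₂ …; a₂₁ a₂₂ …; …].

T = [527/625 -336/625 212/125; -336/625 -527/625 209/125; 0 0 1]

T1 = [-1 0 0; 0 1 0; 0 0 1]
T2·T1 = [-1 0 6; 0 1 -5; 0 0 1]
T3·…·T1 = [-1 0 3; 0 1 -6; 0 0 1]
T4·…·T1 = [-7/25 -24/25 33/5; -24/25 7/25 6/5; 0 0 1]
T5·…·T1 = [527/625 -336/625 87/125; -336/625 -527/625 834/125; 0 0 1]
T6·…·T1 = [527/625 -336/625 212/125; -336/625 -527/625 209/125; 0 0 1]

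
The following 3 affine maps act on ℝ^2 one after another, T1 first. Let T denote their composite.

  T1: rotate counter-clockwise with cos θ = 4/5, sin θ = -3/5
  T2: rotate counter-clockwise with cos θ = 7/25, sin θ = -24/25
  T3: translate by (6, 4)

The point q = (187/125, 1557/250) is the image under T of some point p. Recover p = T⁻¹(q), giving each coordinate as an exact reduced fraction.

T1 = [4/5 3/5 0; -3/5 4/5 0; 0 0 1]
T2·T1 = [-44/125 117/125 0; -117/125 -44/125 0; 0 0 1]
T3·…·T1 = [-44/125 117/125 6; -117/125 -44/125 4; 0 0 1]
det M = 1; M⁻¹ = [-44/125 -117/125 732/125; 117/125 -44/125 -526/125; 0 0 1]
M⁻¹ · (187/125, 1557/250)ᵀ = (-1/2, -5)ᵀ

p = (-1/2, -5)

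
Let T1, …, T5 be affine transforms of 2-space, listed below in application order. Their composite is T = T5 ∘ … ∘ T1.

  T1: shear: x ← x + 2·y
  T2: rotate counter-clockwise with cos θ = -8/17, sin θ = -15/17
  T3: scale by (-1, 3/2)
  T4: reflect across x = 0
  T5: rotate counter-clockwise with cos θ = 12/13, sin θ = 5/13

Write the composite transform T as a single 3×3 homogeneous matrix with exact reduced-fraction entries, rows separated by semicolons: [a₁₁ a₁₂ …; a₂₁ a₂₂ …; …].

T = [33/442 21/17 0; -310/221 -53/17 0; 0 0 1]

T1 = [1 2 0; 0 1 0; 0 0 1]
T2·T1 = [-8/17 -1/17 0; -15/17 -38/17 0; 0 0 1]
T3·…·T1 = [8/17 1/17 0; -45/34 -57/17 0; 0 0 1]
T4·…·T1 = [-8/17 -1/17 0; -45/34 -57/17 0; 0 0 1]
T5·…·T1 = [33/442 21/17 0; -310/221 -53/17 0; 0 0 1]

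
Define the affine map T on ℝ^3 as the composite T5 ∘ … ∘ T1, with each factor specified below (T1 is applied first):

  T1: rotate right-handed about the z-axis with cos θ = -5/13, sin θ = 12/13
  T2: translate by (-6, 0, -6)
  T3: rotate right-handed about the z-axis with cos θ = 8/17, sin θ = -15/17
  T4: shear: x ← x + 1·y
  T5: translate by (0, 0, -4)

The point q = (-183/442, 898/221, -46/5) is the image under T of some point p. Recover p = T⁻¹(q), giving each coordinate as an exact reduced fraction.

p = (-2, 1/2, 4/5)

T1 = [-5/13 -12/13 0 0; 12/13 -5/13 0 0; 0 0 1 0; 0 0 0 1]
T2·T1 = [-5/13 -12/13 0 -6; 12/13 -5/13 0 0; 0 0 1 -6; 0 0 0 1]
T3·…·T1 = [140/221 -171/221 0 -48/17; 171/221 140/221 0 90/17; 0 0 1 -6; 0 0 0 1]
T4·…·T1 = [311/221 -31/221 0 42/17; 171/221 140/221 0 90/17; 0 0 1 -6; 0 0 0 1]
T5·…·T1 = [311/221 -31/221 0 42/17; 171/221 140/221 0 90/17; 0 0 1 -10; 0 0 0 1]
det M = 1; M⁻¹ = [140/221 31/221 0 -30/13; -171/221 311/221 0 -72/13; 0 0 1 10; 0 0 0 1]
M⁻¹ · (-183/442, 898/221, -46/5)ᵀ = (-2, 1/2, 4/5)ᵀ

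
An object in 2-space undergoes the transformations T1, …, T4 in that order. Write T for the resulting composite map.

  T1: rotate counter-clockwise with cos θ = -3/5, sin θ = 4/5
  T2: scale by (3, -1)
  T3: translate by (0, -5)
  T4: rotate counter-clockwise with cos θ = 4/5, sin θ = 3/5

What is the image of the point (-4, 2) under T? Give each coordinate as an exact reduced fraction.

T(p) = (57/25, 24/25)

T1 rotate counter-clockwise with cos θ = -3/5, sin θ = 4/5: (-4, 2) → (4/5, -22/5)
T2 scale by (3, -1): (4/5, -22/5) → (12/5, 22/5)
T3 translate by (0, -5): (12/5, 22/5) → (12/5, -3/5)
T4 rotate counter-clockwise with cos θ = 4/5, sin θ = 3/5: (12/5, -3/5) → (57/25, 24/25)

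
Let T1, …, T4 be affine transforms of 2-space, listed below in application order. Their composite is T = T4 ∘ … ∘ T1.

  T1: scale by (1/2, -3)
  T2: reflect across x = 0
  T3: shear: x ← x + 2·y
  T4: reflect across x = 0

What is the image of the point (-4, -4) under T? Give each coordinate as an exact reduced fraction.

T(p) = (-26, 12)

T1 scale by (1/2, -3): (-4, -4) → (-2, 12)
T2 reflect across x = 0: (-2, 12) → (2, 12)
T3 shear: x ← x + 2·y: (2, 12) → (26, 12)
T4 reflect across x = 0: (26, 12) → (-26, 12)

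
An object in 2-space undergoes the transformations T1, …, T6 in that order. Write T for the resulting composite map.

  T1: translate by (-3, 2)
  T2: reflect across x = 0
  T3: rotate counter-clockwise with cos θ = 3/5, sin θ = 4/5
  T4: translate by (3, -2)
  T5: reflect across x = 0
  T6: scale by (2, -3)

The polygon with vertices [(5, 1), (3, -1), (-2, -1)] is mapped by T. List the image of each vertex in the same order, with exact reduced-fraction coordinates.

image vertices: (6/5, 27/5), (-22/5, 21/5), (-52/5, -39/5)

T1 translate by (-3, 2): (5, 1) → (2, 3); (3, -1) → (0, 1); (-2, -1) → (-5, 1)
T2 reflect across x = 0: (2, 3) → (-2, 3); (0, 1) → (0, 1); (-5, 1) → (5, 1)
T3 rotate counter-clockwise with cos θ = 3/5, sin θ = 4/5: (-2, 3) → (-18/5, 1/5); (0, 1) → (-4/5, 3/5); (5, 1) → (11/5, 23/5)
T4 translate by (3, -2): (-18/5, 1/5) → (-3/5, -9/5); (-4/5, 3/5) → (11/5, -7/5); (11/5, 23/5) → (26/5, 13/5)
T5 reflect across x = 0: (-3/5, -9/5) → (3/5, -9/5); (11/5, -7/5) → (-11/5, -7/5); (26/5, 13/5) → (-26/5, 13/5)
T6 scale by (2, -3): (3/5, -9/5) → (6/5, 27/5); (-11/5, -7/5) → (-22/5, 21/5); (-26/5, 13/5) → (-52/5, -39/5)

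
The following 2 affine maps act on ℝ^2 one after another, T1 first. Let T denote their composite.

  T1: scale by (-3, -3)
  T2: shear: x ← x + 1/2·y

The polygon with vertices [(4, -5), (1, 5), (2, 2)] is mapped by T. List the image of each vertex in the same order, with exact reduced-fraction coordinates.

T1 scale by (-3, -3): (4, -5) → (-12, 15); (1, 5) → (-3, -15); (2, 2) → (-6, -6)
T2 shear: x ← x + 1/2·y: (-12, 15) → (-9/2, 15); (-3, -15) → (-21/2, -15); (-6, -6) → (-9, -6)

image vertices: (-9/2, 15), (-21/2, -15), (-9, -6)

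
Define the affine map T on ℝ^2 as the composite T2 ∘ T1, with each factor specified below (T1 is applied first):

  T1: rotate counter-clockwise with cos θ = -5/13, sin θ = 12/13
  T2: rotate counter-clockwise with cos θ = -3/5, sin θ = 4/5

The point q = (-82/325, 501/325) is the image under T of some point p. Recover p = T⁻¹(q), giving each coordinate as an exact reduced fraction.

T1 = [-5/13 -12/13 0; 12/13 -5/13 0; 0 0 1]
T2·T1 = [-33/65 56/65 0; -56/65 -33/65 0; 0 0 1]
det M = 1; M⁻¹ = [-33/65 -56/65 0; 56/65 -33/65 0; 0 0 1]
M⁻¹ · (-82/325, 501/325)ᵀ = (-6/5, -1)ᵀ

p = (-6/5, -1)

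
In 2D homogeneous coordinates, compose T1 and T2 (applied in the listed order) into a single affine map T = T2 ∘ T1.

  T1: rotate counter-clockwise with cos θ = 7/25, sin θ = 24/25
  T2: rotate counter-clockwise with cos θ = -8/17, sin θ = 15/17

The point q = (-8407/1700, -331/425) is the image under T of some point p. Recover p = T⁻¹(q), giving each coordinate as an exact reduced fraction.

p = (5, -1/4)

T1 = [7/25 -24/25 0; 24/25 7/25 0; 0 0 1]
T2·T1 = [-416/425 87/425 0; -87/425 -416/425 0; 0 0 1]
det M = 1; M⁻¹ = [-416/425 -87/425 0; 87/425 -416/425 0; 0 0 1]
M⁻¹ · (-8407/1700, -331/425)ᵀ = (5, -1/4)ᵀ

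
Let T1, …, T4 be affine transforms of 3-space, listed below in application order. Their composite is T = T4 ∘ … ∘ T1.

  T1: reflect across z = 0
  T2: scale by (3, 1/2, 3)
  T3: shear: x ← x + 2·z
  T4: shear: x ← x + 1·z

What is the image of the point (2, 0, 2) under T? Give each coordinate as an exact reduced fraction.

T(p) = (-12, 0, -6)

T1 reflect across z = 0: (2, 0, 2) → (2, 0, -2)
T2 scale by (3, 1/2, 3): (2, 0, -2) → (6, 0, -6)
T3 shear: x ← x + 2·z: (6, 0, -6) → (-6, 0, -6)
T4 shear: x ← x + 1·z: (-6, 0, -6) → (-12, 0, -6)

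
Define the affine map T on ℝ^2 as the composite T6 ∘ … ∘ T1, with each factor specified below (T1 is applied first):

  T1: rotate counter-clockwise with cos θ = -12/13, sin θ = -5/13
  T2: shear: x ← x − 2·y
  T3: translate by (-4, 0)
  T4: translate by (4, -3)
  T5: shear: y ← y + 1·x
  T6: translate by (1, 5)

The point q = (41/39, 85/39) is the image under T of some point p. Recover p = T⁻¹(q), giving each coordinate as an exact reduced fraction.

p = (-1/3, 0)

T1 = [-12/13 5/13 0; -5/13 -12/13 0; 0 0 1]
T2·T1 = [-2/13 29/13 0; -5/13 -12/13 0; 0 0 1]
T3·…·T1 = [-2/13 29/13 -4; -5/13 -12/13 0; 0 0 1]
T4·…·T1 = [-2/13 29/13 0; -5/13 -12/13 -3; 0 0 1]
T5·…·T1 = [-2/13 29/13 0; -7/13 17/13 -3; 0 0 1]
T6·…·T1 = [-2/13 29/13 1; -7/13 17/13 2; 0 0 1]
det M = 1; M⁻¹ = [17/13 -29/13 41/13; 7/13 -2/13 -3/13; 0 0 1]
M⁻¹ · (41/39, 85/39)ᵀ = (-1/3, 0)ᵀ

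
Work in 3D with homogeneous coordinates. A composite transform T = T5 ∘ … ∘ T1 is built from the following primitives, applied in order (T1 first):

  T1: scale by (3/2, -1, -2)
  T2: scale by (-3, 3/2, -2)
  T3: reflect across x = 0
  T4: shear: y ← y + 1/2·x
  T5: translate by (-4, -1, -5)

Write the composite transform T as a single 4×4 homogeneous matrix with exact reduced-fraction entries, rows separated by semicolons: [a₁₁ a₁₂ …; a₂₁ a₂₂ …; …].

T1 = [3/2 0 0 0; 0 -1 0 0; 0 0 -2 0; 0 0 0 1]
T2·T1 = [-9/2 0 0 0; 0 -3/2 0 0; 0 0 4 0; 0 0 0 1]
T3·…·T1 = [9/2 0 0 0; 0 -3/2 0 0; 0 0 4 0; 0 0 0 1]
T4·…·T1 = [9/2 0 0 0; 9/4 -3/2 0 0; 0 0 4 0; 0 0 0 1]
T5·…·T1 = [9/2 0 0 -4; 9/4 -3/2 0 -1; 0 0 4 -5; 0 0 0 1]

T = [9/2 0 0 -4; 9/4 -3/2 0 -1; 0 0 4 -5; 0 0 0 1]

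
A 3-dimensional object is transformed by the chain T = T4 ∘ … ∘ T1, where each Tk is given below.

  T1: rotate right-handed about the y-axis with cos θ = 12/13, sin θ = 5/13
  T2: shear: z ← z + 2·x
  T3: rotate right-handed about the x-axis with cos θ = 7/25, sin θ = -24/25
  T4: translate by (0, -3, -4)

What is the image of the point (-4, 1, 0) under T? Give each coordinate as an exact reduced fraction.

T1 rotate right-handed about the y-axis with cos θ = 12/13, sin θ = 5/13: (-4, 1, 0) → (-48/13, 1, 20/13)
T2 shear: z ← z + 2·x: (-48/13, 1, 20/13) → (-48/13, 1, -76/13)
T3 rotate right-handed about the x-axis with cos θ = 7/25, sin θ = -24/25: (-48/13, 1, -76/13) → (-48/13, -1733/325, -844/325)
T4 translate by (0, -3, -4): (-48/13, -1733/325, -844/325) → (-48/13, -2708/325, -2144/325)

T(p) = (-48/13, -2708/325, -2144/325)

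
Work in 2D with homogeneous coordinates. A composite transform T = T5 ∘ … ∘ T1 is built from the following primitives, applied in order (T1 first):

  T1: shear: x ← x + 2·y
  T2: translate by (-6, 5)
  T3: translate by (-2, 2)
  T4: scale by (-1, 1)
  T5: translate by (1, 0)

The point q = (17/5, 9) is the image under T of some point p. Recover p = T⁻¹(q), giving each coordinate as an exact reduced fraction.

p = (8/5, 2)

T1 = [1 2 0; 0 1 0; 0 0 1]
T2·T1 = [1 2 -6; 0 1 5; 0 0 1]
T3·…·T1 = [1 2 -8; 0 1 7; 0 0 1]
T4·…·T1 = [-1 -2 8; 0 1 7; 0 0 1]
T5·…·T1 = [-1 -2 9; 0 1 7; 0 0 1]
det M = -1; M⁻¹ = [-1 -2 23; 0 1 -7; 0 0 1]
M⁻¹ · (17/5, 9)ᵀ = (8/5, 2)ᵀ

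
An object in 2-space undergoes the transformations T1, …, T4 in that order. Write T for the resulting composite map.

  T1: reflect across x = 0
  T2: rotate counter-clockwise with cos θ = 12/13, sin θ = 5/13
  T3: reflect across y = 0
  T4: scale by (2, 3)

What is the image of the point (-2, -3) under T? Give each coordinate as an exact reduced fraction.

T(p) = (6, 6)

T1 reflect across x = 0: (-2, -3) → (2, -3)
T2 rotate counter-clockwise with cos θ = 12/13, sin θ = 5/13: (2, -3) → (3, -2)
T3 reflect across y = 0: (3, -2) → (3, 2)
T4 scale by (2, 3): (3, 2) → (6, 6)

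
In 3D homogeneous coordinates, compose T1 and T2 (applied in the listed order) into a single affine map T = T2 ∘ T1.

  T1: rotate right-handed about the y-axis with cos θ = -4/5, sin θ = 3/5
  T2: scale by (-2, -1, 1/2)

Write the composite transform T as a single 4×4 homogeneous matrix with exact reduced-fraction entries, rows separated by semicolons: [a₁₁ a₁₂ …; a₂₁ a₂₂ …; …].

T = [8/5 0 -6/5 0; 0 -1 0 0; -3/10 0 -2/5 0; 0 0 0 1]

T1 = [-4/5 0 3/5 0; 0 1 0 0; -3/5 0 -4/5 0; 0 0 0 1]
T2·T1 = [8/5 0 -6/5 0; 0 -1 0 0; -3/10 0 -2/5 0; 0 0 0 1]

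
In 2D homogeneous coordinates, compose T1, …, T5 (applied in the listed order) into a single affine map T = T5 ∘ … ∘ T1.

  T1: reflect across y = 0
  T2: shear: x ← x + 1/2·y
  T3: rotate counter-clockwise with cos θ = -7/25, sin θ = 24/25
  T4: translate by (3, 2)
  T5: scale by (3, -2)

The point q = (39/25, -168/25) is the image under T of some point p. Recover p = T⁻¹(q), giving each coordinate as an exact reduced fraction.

T1 = [1 0 0; 0 -1 0; 0 0 1]
T2·T1 = [1 -1/2 0; 0 -1 0; 0 0 1]
T3·…·T1 = [-7/25 11/10 0; 24/25 -1/5 0; 0 0 1]
T4·…·T1 = [-7/25 11/10 3; 24/25 -1/5 2; 0 0 1]
T5·…·T1 = [-21/25 33/10 9; -48/25 2/5 -4; 0 0 1]
det M = 6; M⁻¹ = [1/15 -11/20 -14/5; 8/25 -7/50 -86/25; 0 0 1]
M⁻¹ · (39/25, -168/25)ᵀ = (1, -2)ᵀ

p = (1, -2)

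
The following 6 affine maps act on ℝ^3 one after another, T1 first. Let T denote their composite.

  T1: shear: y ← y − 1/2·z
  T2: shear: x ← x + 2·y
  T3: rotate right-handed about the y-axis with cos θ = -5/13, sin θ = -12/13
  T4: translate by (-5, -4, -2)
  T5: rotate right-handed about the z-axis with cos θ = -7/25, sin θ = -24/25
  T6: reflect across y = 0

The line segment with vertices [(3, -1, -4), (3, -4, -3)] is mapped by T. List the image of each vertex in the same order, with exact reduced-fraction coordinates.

image vertices: (-642/325, -1281/325, 54/13), (-379/65, -419/130, -35/13)

T1 shear: y ← y − 1/2·z: (3, -1, -4) → (3, 1, -4); (3, -4, -3) → (3, -5/2, -3)
T2 shear: x ← x + 2·y: (3, 1, -4) → (5, 1, -4); (3, -5/2, -3) → (-2, -5/2, -3)
T3 rotate right-handed about the y-axis with cos θ = -5/13, sin θ = -12/13: (5, 1, -4) → (23/13, 1, 80/13); (-2, -5/2, -3) → (46/13, -5/2, -9/13)
T4 translate by (-5, -4, -2): (23/13, 1, 80/13) → (-42/13, -3, 54/13); (46/13, -5/2, -9/13) → (-19/13, -13/2, -35/13)
T5 rotate right-handed about the z-axis with cos θ = -7/25, sin θ = -24/25: (-42/13, -3, 54/13) → (-642/325, 1281/325, 54/13); (-19/13, -13/2, -35/13) → (-379/65, 419/130, -35/13)
T6 reflect across y = 0: (-642/325, 1281/325, 54/13) → (-642/325, -1281/325, 54/13); (-379/65, 419/130, -35/13) → (-379/65, -419/130, -35/13)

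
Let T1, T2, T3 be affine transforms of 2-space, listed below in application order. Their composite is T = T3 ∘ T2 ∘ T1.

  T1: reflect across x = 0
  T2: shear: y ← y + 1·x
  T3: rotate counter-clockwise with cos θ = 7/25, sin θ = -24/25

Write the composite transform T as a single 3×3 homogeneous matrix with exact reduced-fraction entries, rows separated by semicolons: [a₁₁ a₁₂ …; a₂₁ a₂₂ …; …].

T1 = [-1 0 0; 0 1 0; 0 0 1]
T2·T1 = [-1 0 0; -1 1 0; 0 0 1]
T3·…·T1 = [-31/25 24/25 0; 17/25 7/25 0; 0 0 1]

T = [-31/25 24/25 0; 17/25 7/25 0; 0 0 1]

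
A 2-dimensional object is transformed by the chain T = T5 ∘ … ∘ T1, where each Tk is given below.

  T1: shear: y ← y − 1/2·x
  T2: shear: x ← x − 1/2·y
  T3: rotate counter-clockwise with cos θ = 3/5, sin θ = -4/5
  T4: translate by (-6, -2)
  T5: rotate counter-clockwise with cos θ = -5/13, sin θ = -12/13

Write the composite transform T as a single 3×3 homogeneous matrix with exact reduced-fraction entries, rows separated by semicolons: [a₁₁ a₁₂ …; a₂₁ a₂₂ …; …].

T = [-347/260 19/26 6/13; 23/130 -11/13 82/13; 0 0 1]

T1 = [1 0 0; -1/2 1 0; 0 0 1]
T2·T1 = [5/4 -1/2 0; -1/2 1 0; 0 0 1]
T3·…·T1 = [7/20 1/2 0; -13/10 1 0; 0 0 1]
T4·…·T1 = [7/20 1/2 -6; -13/10 1 -2; 0 0 1]
T5·…·T1 = [-347/260 19/26 6/13; 23/130 -11/13 82/13; 0 0 1]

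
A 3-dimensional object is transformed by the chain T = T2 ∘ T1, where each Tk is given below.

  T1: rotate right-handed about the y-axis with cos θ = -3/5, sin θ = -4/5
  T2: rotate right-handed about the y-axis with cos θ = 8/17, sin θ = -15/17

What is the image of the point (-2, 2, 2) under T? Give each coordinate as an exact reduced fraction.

T1 rotate right-handed about the y-axis with cos θ = -3/5, sin θ = -4/5: (-2, 2, 2) → (-2/5, 2, -14/5)
T2 rotate right-handed about the y-axis with cos θ = 8/17, sin θ = -15/17: (-2/5, 2, -14/5) → (194/85, 2, -142/85)

T(p) = (194/85, 2, -142/85)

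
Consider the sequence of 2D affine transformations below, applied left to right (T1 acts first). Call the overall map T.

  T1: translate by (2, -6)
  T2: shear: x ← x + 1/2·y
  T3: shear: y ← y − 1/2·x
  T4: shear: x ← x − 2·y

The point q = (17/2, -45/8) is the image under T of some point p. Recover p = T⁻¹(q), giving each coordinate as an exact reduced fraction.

T1 = [1 0 2; 0 1 -6; 0 0 1]
T2·T1 = [1 1/2 -1; 0 1 -6; 0 0 1]
T3·…·T1 = [1 1/2 -1; -1/2 3/4 -11/2; 0 0 1]
T4·…·T1 = [2 -1 10; -1/2 3/4 -11/2; 0 0 1]
det M = 1; M⁻¹ = [3/4 1 -2; 1/2 2 6; 0 0 1]
M⁻¹ · (17/2, -45/8)ᵀ = (-5/4, -1)ᵀ

p = (-5/4, -1)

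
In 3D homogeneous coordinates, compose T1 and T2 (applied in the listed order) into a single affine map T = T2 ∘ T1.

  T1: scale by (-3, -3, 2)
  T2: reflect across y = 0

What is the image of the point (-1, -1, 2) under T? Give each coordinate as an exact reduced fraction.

T(p) = (3, -3, 4)

T1 scale by (-3, -3, 2): (-1, -1, 2) → (3, 3, 4)
T2 reflect across y = 0: (3, 3, 4) → (3, -3, 4)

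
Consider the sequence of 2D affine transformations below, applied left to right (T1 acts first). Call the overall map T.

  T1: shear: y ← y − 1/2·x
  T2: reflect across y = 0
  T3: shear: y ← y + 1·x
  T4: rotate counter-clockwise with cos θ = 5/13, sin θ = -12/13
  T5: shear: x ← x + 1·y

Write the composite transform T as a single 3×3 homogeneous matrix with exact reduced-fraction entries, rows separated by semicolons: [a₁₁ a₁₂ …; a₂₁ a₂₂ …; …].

T1 = [1 0 0; -1/2 1 0; 0 0 1]
T2·T1 = [1 0 0; 1/2 -1 0; 0 0 1]
T3·…·T1 = [1 0 0; 3/2 -1 0; 0 0 1]
T4·…·T1 = [23/13 -12/13 0; -9/26 -5/13 0; 0 0 1]
T5·…·T1 = [37/26 -17/13 0; -9/26 -5/13 0; 0 0 1]

T = [37/26 -17/13 0; -9/26 -5/13 0; 0 0 1]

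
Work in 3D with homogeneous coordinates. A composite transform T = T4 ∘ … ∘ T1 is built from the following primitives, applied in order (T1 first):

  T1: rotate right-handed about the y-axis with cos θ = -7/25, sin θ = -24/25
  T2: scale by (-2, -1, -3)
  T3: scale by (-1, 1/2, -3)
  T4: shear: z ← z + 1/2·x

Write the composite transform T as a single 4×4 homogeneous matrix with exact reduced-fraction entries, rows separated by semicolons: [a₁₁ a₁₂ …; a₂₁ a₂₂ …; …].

T1 = [-7/25 0 -24/25 0; 0 1 0 0; 24/25 0 -7/25 0; 0 0 0 1]
T2·T1 = [14/25 0 48/25 0; 0 -1 0 0; -72/25 0 21/25 0; 0 0 0 1]
T3·…·T1 = [-14/25 0 -48/25 0; 0 -1/2 0 0; 216/25 0 -63/25 0; 0 0 0 1]
T4·…·T1 = [-14/25 0 -48/25 0; 0 -1/2 0 0; 209/25 0 -87/25 0; 0 0 0 1]

T = [-14/25 0 -48/25 0; 0 -1/2 0 0; 209/25 0 -87/25 0; 0 0 0 1]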